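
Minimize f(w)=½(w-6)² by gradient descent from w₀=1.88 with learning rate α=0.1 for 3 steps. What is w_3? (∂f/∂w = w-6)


step 1: grad = 1.88-6 = -4.12; w = 1.88 - 0.1·(-4.12) = 2.292
step 2: grad = 2.292-6 = -3.708; w = 2.292 - 0.1·(-3.708) = 2.6628
step 3: grad = 2.6628-6 = -3.3372; w = 2.6628 - 0.1·(-3.3372) = 2.99652

2.99652


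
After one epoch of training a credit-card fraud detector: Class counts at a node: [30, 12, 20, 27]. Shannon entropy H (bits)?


Probabilities: [30/89, 12/89, 20/89, 27/89] ≈ [0.3371, 0.1348, 0.2247, 0.3034]
H = -((30/89)·log₂(30/89) + (12/89)·log₂(12/89) + (20/89)·log₂(20/89) + (27/89)·log₂(27/89))
  = 1.9246 bits

1.9246 bits


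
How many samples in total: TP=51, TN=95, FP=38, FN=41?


Total = TP + TN + FP + FN
= 51 + 95 + 38 + 41
= 225
(Predicted positive: 89, predicted negative: 136)

225


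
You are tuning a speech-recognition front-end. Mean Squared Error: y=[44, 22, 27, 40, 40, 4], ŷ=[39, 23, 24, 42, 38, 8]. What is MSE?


Squared errors: (44-39)²=25, (22-23)²=1, (27-24)²=9, (40-42)²=4, (40-38)²=4, (4-8)²=16
Sum = 59
MSE = 59/6 = 59/6

59/6


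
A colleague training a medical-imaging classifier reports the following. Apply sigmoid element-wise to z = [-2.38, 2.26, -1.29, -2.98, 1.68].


σ(-2.38) = 1/(1+e^2.38) = 0.0847
σ(2.26) = 1/(1+e^-2.26) = 0.9055
σ(-1.29) = 1/(1+e^1.29) = 0.2159
σ(-2.98) = 1/(1+e^2.98) = 0.0483
σ(1.68) = 1/(1+e^-1.68) = 0.8429
result = [0.0847, 0.9055, 0.2159, 0.0483, 0.8429]

[0.0847, 0.9055, 0.2159, 0.0483, 0.8429]


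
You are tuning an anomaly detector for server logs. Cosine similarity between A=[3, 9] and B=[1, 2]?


A·B = 3·1 + 9·2 = 21
‖A‖ = √90 = 9.4868, ‖B‖ = √5 = 2.2361
cos = 21/(√90·√5) = 21/√450 = 0.9899

0.9899


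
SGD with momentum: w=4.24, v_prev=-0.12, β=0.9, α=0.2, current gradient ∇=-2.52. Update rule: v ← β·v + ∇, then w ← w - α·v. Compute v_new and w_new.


v_new = 0.9·-0.12 - 2.52 = -0.108 - 2.52 = -2.628
w_new = 4.24 - 0.2·-2.628 = 4.24 + 0.5256 = 4.7656

v_new=-2.628, w_new=4.7656


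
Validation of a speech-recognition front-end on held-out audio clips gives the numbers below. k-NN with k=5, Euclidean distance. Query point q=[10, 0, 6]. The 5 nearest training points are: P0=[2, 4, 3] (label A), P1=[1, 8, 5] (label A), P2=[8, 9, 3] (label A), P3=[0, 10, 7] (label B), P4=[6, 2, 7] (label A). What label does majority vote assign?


d(q,P0) = 9.434  (label A)
d(q,P1) = 12.083  (label A)
d(q,P2) = 9.6954  (label A)
d(q,P3) = 14.1774  (label B)
d(q,P4) = 4.5826  (label A)
Votes: A=4, B=1
Majority → A

A


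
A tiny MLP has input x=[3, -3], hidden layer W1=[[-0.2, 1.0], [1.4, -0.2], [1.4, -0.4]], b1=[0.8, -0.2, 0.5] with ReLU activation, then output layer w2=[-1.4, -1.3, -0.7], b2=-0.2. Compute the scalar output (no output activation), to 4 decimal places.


z1[0] = (-0.2)·(3) + (1.0)·(-3) + 0.8 = -2.8
z1[1] = (1.4)·(3) + (-0.2)·(-3) - 0.2 = 4.6
z1[2] = (1.4)·(3) + (-0.4)·(-3) + 0.5 = 5.9
h = ReLU(z1) = [0.0, 4.6, 5.9]
output = (-1.4)·(0.0) + (-1.3)·(4.6) + (-0.7)·(5.9) - 0.2 = -10.31

-10.31


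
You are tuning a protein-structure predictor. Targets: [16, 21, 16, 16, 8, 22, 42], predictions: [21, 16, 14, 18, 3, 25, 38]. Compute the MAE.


Absolute errors: |16-21|=5, |21-16|=5, |16-14|=2, |16-18|=2, |8-3|=5, |22-25|=3, |42-38|=4
Sum = 26
MAE = 26/7 = 26/7

26/7


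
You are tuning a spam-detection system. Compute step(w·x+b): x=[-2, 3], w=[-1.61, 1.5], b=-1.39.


z = (-2)·(-1.61) + (3)·(1.5) - 1.39
  = 6.33
step(z) = 1 (z≥0)

1


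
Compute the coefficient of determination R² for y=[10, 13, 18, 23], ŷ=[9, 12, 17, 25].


ȳ = 16
SS_res = Σ(y-ŷ)² = 7
SS_tot = Σ(y-ȳ)² = 98
R² = 1 - SS_res/SS_tot = 1 - 0.0714 = 0.9286

0.9286


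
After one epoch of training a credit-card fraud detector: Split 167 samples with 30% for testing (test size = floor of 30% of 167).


Test = ⌊167·30/100⌋ = 50
Train = 167 - 50 = 117

Train: 117, Test: 50


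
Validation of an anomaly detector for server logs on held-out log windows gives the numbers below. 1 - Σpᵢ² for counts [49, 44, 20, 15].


Probabilities: [49/128, 44/128, 20/128, 15/128] ≈ [0.3828, 0.3438, 0.1562, 0.1172]
Σpᵢ² = (2401 + 1936 + 400 + 225)/128² = 4962/16384
Gini = 1 - Σpᵢ² = 1 - 4962/16384 = 0.6971

0.6971


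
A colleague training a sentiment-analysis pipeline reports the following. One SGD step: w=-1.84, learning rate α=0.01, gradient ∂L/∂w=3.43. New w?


w_new = w - α·∇
= -1.84 - 0.01·3.43
= -1.84 - 0.0343
= -1.8743

-1.8743


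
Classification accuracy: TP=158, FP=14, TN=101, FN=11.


Accuracy = (TP+TN)/(TP+TN+FP+FN)
= (158+101)/(284)
= 259/284 = 91.2%

91.2%


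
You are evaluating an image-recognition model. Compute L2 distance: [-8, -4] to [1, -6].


d = √((-8-1)² + (-4+ 6)²)
  = √(81 + 4)
  = √85 = 9.2195

9.2195


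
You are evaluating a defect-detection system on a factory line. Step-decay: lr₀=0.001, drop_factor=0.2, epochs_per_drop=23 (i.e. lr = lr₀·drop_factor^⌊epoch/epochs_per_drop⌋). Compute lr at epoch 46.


n_drops = ⌊46/23⌋ = 2
lr = 0.001·0.2^2 = 0.001·0.04 = 0.00004

0.00004


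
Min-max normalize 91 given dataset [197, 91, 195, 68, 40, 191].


min=40, max=197
(91-40)/(197-40) = 51/157 = 0.3248

0.3248


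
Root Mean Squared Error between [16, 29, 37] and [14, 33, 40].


MSE = 29/3 = 9.6667
RMSE = √(29/3) = 3.1091

3.1091


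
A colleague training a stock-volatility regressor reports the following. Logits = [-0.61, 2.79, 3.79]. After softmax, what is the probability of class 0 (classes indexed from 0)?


Exponentials: e^-0.61=0.5434, e^2.79=16.281, e^3.79=44.2564
Sum = 61.0808
Softmax = [0.0089, 0.2665, 0.7246]
p[0] = 0.5434/61.0808 = 0.0089

0.0089


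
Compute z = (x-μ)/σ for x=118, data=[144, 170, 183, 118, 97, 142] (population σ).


μ = 142.3333, σ = 29.067
z = (118 - 142.3333)/29.067 = -0.8371

-0.8371


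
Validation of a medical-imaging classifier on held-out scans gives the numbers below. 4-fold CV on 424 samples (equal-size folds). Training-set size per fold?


Fold size = 424/4 = 106
Training per fold = 424 - 106 = 318

318


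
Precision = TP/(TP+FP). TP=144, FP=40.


Precision = TP/(TP+FP)
= 144/(144+40)
= 144/184 = 78.26%

78.26%


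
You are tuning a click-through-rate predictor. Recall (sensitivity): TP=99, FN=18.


Recall = TP/(TP+FN)
= 99/(99+18)
= 99/117 = 84.62%

84.62%


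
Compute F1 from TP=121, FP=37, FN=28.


Precision = 121/158 = 0.7658
Recall = 121/149 = 0.8121
F1 = 2·P·R/(P+R) = 2·TP/(2·TP+FP+FN) = 242/(242+37+28) = 242/307 = 0.7883

0.7883


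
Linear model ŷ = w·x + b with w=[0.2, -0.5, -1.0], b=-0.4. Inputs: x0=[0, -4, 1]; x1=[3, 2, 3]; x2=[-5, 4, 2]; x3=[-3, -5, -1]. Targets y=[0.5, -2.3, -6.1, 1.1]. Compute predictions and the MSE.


ŷ0 = (0.2)·(0) + (-0.5)·(-4) + (-1.0)·(1) - 0.4 = 0.6
ŷ1 = (0.2)·(3) + (-0.5)·(2) + (-1.0)·(3) - 0.4 = -3.8
ŷ2 = (0.2)·(-5) + (-0.5)·(4) + (-1.0)·(2) - 0.4 = -5.4
ŷ3 = (0.2)·(-3) + (-0.5)·(-5) + (-1.0)·(-1) - 0.4 = 2.5
errors² = [0.01, 2.25, 0.49, 1.96]
MSE = 4.7100/4 = 1.1775

1.1775


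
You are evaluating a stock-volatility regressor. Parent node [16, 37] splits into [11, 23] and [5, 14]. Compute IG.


Parent = [16, 37], H_parent = 0.8836
H_left = 0.9082 (n=34), H_right = 0.8315 (n=19)
H_children = (34/53)·0.9082 + (19/53)·0.8315 = 0.8807
IG = 0.8836 - 0.8807 = 0.0029

0.0029


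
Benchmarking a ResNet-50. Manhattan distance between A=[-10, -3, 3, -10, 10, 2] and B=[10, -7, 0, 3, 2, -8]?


d = |-10-10| + |-3+ 7| + |3-0| + |-10-3| + |10-2| + |2+ 8|
  = 20 + 4 + 3 + 13 + 8 + 10
  = 58

58


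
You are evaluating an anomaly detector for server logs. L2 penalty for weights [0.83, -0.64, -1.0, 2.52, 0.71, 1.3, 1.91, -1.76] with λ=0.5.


‖w‖₂² = (0.83)² + (-0.64)² + (-1.0)² + (2.52)² + (0.71)² + (1.3)² + (1.91)² + (-1.76)²
     = 0.6889 + 0.4096 + 1 + 6.3504 + 0.5041 + 1.69 + 3.6481 + 3.0976
     = 17.3887
λ·‖w‖₂² = 0.5·17.3887 = 8.69435

8.69435


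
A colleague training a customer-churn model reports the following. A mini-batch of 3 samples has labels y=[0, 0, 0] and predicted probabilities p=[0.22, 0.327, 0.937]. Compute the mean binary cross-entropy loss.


L[0] = -ln(1-0.22) = -ln(0.78) = 0.2485
L[1] = -ln(1-0.327) = -ln(0.673) = 0.396
L[2] = -ln(1-0.937) = -ln(0.063) = 2.7646
mean = (0.2485 + 0.396 + 2.7646)/3 = 1.1364

1.1364


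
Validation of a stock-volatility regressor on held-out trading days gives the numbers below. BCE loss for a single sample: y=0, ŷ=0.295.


BCE = -[y·ln(p) + (1-y)·ln(1-p)]
= -0 - 1·ln(1-0.295)
= -ln(0.705) = 0.3496

0.3496


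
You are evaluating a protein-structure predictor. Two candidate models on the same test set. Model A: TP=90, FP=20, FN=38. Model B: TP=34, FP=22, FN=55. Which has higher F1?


Model A: P=90/110=0.8182, R=90/128=0.7031, F1=2PR/(P+R)=2TP/(2TP+FP+FN)=180/238=0.7563
Model B: P=34/56=0.6071, R=34/89=0.382, F1=2PR/(P+R)=2TP/(2TP+FP+FN)=68/145=0.469
0.7563 > 0.469 → Model A

Model A


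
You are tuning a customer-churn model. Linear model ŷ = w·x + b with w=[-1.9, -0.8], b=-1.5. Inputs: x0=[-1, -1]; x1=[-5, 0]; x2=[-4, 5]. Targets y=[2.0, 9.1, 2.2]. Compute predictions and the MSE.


ŷ0 = (-1.9)·(-1) + (-0.8)·(-1) - 1.5 = 1.2
ŷ1 = (-1.9)·(-5) + (-0.8)·(0) - 1.5 = 8.0
ŷ2 = (-1.9)·(-4) + (-0.8)·(5) - 1.5 = 2.1
errors² = [0.64, 1.21, 0.01]
MSE = 1.8600/3 = 0.62

0.62


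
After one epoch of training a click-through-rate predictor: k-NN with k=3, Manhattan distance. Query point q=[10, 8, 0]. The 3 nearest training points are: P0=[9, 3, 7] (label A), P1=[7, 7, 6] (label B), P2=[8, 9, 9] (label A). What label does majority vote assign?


d(q,P0) = 13  (label A)
d(q,P1) = 10  (label B)
d(q,P2) = 12  (label A)
Votes: A=2, B=1
Majority → A

A


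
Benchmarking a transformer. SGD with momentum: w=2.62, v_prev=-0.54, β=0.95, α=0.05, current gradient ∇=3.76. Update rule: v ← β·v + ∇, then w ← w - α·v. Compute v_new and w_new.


v_new = 0.95·-0.54 + 3.76 = -0.513 + 3.76 = 3.247
w_new = 2.62 - 0.05·3.247 = 2.62 - 0.16235 = 2.45765

v_new=3.247, w_new=2.45765


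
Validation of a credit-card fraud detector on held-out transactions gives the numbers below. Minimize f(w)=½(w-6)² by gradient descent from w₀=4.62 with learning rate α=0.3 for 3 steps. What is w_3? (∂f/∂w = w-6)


step 1: grad = 4.62-6 = -1.38; w = 4.62 - 0.3·(-1.38) = 5.034
step 2: grad = 5.034-6 = -0.966; w = 5.034 - 0.3·(-0.966) = 5.3238
step 3: grad = 5.3238-6 = -0.6762; w = 5.3238 - 0.3·(-0.6762) = 5.52666

5.52666


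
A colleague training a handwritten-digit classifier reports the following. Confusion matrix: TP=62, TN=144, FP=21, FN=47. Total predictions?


Total = TP + TN + FP + FN
= 62 + 144 + 21 + 47
= 274
(Predicted positive: 83, predicted negative: 191)

274


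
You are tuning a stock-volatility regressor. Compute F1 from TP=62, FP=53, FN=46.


Precision = 62/115 = 0.5391
Recall = 62/108 = 0.5741
F1 = 2·P·R/(P+R) = 2·TP/(2·TP+FP+FN) = 124/(124+53+46) = 124/223 = 0.5561

0.5561


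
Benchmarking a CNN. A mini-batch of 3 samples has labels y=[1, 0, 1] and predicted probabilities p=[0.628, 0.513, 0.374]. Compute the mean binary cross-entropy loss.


L[0] = -ln(0.628) = 0.4652
L[1] = -ln(1-0.513) = -ln(0.487) = 0.7195
L[2] = -ln(0.374) = 0.9835
mean = (0.4652 + 0.7195 + 0.9835)/3 = 0.7227

0.7227


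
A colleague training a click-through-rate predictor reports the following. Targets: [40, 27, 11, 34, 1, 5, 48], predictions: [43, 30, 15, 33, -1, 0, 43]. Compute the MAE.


Absolute errors: |40-43|=3, |27-30|=3, |11-15|=4, |34-33|=1, |1+ 1|=2, |5-0|=5, |48-43|=5
Sum = 23
MAE = 23/7 = 23/7

23/7


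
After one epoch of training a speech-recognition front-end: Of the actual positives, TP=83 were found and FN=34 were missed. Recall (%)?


Recall = TP/(TP+FN)
= 83/(83+34)
= 83/117 = 70.94%

70.94%


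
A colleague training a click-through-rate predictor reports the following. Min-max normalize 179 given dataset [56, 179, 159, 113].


min=56, max=179
(179-56)/(179-56) = 123/123 = 1.0

1.0


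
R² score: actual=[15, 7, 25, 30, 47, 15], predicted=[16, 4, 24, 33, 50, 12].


ȳ = 23.1667
SS_res = Σ(y-ŷ)² = 38
SS_tot = Σ(y-ȳ)² = 1012.83
R² = 1 - SS_res/SS_tot = 1 - 0.0375 = 0.9625

0.9625


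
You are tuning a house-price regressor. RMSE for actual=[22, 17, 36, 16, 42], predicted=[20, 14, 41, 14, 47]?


MSE = 67/5 = 13.4
RMSE = √(67/5) = 3.6606

3.6606


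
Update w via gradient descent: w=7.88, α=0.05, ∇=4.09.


w_new = w - α·∇
= 7.88 - 0.05·4.09
= 7.88 - 0.2045
= 7.6755

7.6755


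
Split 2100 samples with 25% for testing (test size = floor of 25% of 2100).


Test = ⌊2100·25/100⌋ = 525
Train = 2100 - 525 = 1575

Train: 1575, Test: 525


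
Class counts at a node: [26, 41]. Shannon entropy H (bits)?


Probabilities: [26/67, 41/67] ≈ [0.3881, 0.6119]
H = -((26/67)·log₂(26/67) + (41/67)·log₂(41/67))
  = 0.9635 bits

0.9635 bits


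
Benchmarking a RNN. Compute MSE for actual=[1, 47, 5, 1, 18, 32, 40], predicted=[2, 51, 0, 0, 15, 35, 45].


Squared errors: (1-2)²=1, (47-51)²=16, (5-0)²=25, (1-0)²=1, (18-15)²=9, (32-35)²=9, (40-45)²=25
Sum = 86
MSE = 86/7 = 86/7

86/7


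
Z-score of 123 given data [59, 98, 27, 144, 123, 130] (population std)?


μ = 96.8333, σ = 41.4705
z = (123 - 96.8333)/41.4705 = 0.631

0.631


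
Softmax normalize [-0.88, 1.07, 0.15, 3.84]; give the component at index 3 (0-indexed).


Exponentials: e^-0.88=0.4148, e^1.07=2.9154, e^0.15=1.1618, e^3.84=46.5255
Sum = 51.0175
Softmax = [0.0081, 0.0571, 0.0228, 0.912]
p[3] = 46.5255/51.0175 = 0.912

0.912


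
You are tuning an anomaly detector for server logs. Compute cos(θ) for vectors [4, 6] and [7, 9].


A·B = 4·7 + 6·9 = 82
‖A‖ = √52 = 7.2111, ‖B‖ = √130 = 11.4018
cos = 82/(√52·√130) = 82/√6760 = 0.9973

0.9973


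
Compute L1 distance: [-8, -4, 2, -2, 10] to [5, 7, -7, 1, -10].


d = |-8-5| + |-4-7| + |2+ 7| + |-2-1| + |10+ 10|
  = 13 + 11 + 9 + 3 + 20
  = 56

56


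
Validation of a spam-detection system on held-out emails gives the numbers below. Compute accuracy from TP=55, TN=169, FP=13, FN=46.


Accuracy = (TP+TN)/(TP+TN+FP+FN)
= (55+169)/(283)
= 224/283 = 79.15%

79.15%


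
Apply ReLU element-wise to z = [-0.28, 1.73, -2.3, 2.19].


ReLU(-0.28) = max(0, -0.28) = 0.0
ReLU(1.73) = max(0, 1.73) = 1.73
ReLU(-2.3) = max(0, -2.3) = 0.0
ReLU(2.19) = max(0, 2.19) = 2.19
result = [0.0, 1.73, 0.0, 2.19]

[0.0, 1.73, 0.0, 2.19]


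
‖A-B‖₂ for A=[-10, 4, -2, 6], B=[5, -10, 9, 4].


d = √((-10-5)² + (4+ 10)² + (-2-9)² + (6-4)²)
  = √(225 + 196 + 121 + 4)
  = √546 = 23.3666

23.3666


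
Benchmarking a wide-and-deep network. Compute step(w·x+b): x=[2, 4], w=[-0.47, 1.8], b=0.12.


z = (2)·(-0.47) + (4)·(1.8) + 0.12
  = 6.38
step(z) = 1 (z≥0)

1


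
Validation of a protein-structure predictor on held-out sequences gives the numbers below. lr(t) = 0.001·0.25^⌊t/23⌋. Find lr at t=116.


n_drops = ⌊116/23⌋ = 5
lr = 0.001·0.25^5 = 0.001·0.0009765625 = 0.0000009765625

0.0000009765625


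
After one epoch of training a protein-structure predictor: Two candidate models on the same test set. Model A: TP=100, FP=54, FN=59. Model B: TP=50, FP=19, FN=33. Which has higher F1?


Model A: P=100/154=0.6494, R=100/159=0.6289, F1=2PR/(P+R)=2TP/(2TP+FP+FN)=200/313=0.639
Model B: P=50/69=0.7246, R=50/83=0.6024, F1=2PR/(P+R)=2TP/(2TP+FP+FN)=100/152=0.6579
0.639 < 0.6579 → Model B

Model B


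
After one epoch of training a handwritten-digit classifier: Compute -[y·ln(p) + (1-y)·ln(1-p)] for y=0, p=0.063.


BCE = -[y·ln(p) + (1-y)·ln(1-p)]
= -0 - 1·ln(1-0.063)
= -ln(0.937) = 0.0651

0.0651


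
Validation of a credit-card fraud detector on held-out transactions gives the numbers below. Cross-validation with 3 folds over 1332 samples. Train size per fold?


Fold size = 1332/3 = 444
Training per fold = 1332 - 444 = 888

888


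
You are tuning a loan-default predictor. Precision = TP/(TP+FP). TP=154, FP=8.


Precision = TP/(TP+FP)
= 154/(154+8)
= 154/162 = 95.06%

95.06%


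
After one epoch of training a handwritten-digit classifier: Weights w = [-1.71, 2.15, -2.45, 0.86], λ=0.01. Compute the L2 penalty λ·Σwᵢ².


‖w‖₂² = (-1.71)² + (2.15)² + (-2.45)² + (0.86)²
     = 2.9241 + 4.6225 + 6.0025 + 0.7396
     = 14.2887
λ·‖w‖₂² = 0.01·14.2887 = 0.142887

0.142887


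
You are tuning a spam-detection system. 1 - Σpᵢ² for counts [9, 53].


Probabilities: [9/62, 53/62] ≈ [0.1452, 0.8548]
Σpᵢ² = (81 + 2809)/62² = 2890/3844
Gini = 1 - Σpᵢ² = 1 - 2890/3844 = 0.2482

0.2482


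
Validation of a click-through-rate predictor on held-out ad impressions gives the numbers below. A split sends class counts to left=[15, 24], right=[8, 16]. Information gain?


Parent = [23, 40], H_parent = 0.9468
H_left = 0.9612 (n=39), H_right = 0.9183 (n=24)
H_children = (39/63)·0.9612 + (24/63)·0.9183 = 0.9449
IG = 0.9468 - 0.9449 = 0.0019

0.0019


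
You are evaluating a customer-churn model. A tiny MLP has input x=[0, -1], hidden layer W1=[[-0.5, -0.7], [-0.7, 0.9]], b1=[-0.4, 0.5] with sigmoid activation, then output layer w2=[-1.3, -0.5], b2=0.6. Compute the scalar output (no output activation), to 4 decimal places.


z1[0] = (-0.5)·(0) + (-0.7)·(-1) - 0.4 = 0.3
z1[1] = (-0.7)·(0) + (0.9)·(-1) + 0.5 = -0.4
h = sigmoid(z1) = [0.5744, 0.4013]
output = (-1.3)·(0.5744) + (-0.5)·(0.4013) + 0.6 = -0.3474

-0.3474


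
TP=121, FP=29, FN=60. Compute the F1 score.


Precision = 121/150 = 0.8067
Recall = 121/181 = 0.6685
F1 = 2·P·R/(P+R) = 2·TP/(2·TP+FP+FN) = 242/(242+29+60) = 242/331 = 0.7311

0.7311


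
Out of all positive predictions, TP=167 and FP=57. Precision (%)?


Precision = TP/(TP+FP)
= 167/(167+57)
= 167/224 = 74.55%

74.55%


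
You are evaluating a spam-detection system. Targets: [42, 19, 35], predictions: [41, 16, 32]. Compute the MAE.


Absolute errors: |42-41|=1, |19-16|=3, |35-32|=3
Sum = 7
MAE = 7/3 = 7/3

7/3


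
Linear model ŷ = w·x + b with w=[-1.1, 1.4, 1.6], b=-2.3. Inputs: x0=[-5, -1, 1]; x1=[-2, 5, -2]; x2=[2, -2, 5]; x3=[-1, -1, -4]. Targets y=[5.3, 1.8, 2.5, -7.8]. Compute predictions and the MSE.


ŷ0 = (-1.1)·(-5) + (1.4)·(-1) + (1.6)·(1) - 2.3 = 3.4
ŷ1 = (-1.1)·(-2) + (1.4)·(5) + (1.6)·(-2) - 2.3 = 3.7
ŷ2 = (-1.1)·(2) + (1.4)·(-2) + (1.6)·(5) - 2.3 = 0.7
ŷ3 = (-1.1)·(-1) + (1.4)·(-1) + (1.6)·(-4) - 2.3 = -9.0
errors² = [3.61, 3.61, 3.24, 1.44]
MSE = 11.9000/4 = 2.975

2.975


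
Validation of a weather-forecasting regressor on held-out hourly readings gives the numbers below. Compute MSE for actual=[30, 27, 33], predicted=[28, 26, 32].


Squared errors: (30-28)²=4, (27-26)²=1, (33-32)²=1
Sum = 6
MSE = 6/3 = 2

2


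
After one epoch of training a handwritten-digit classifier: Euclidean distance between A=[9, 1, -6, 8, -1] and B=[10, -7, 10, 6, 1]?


d = √((9-10)² + (1+ 7)² + (-6-10)² + (8-6)² + (-1-1)²)
  = √(1 + 64 + 256 + 4 + 4)
  = √329 = 18.1384

18.1384


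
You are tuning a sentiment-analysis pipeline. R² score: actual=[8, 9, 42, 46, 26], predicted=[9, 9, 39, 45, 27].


ȳ = 26.2
SS_res = Σ(y-ŷ)² = 12
SS_tot = Σ(y-ȳ)² = 1268.8
R² = 1 - SS_res/SS_tot = 1 - 0.0095 = 0.9905

0.9905


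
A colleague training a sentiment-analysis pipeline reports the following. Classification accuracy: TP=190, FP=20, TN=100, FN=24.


Accuracy = (TP+TN)/(TP+TN+FP+FN)
= (190+100)/(334)
= 290/334 = 86.83%

86.83%


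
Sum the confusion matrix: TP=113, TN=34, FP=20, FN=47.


Total = TP + TN + FP + FN
= 113 + 34 + 20 + 47
= 214
(Predicted positive: 133, predicted negative: 81)

214


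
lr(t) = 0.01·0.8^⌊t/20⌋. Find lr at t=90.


n_drops = ⌊90/20⌋ = 4
lr = 0.01·0.8^4 = 0.01·0.4096 = 0.004096

0.004096


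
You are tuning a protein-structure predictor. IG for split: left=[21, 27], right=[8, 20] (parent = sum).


Parent = [29, 47], H_parent = 0.9591
H_left = 0.9887 (n=48), H_right = 0.8631 (n=28)
H_children = (48/76)·0.9887 + (28/76)·0.8631 = 0.9424
IG = 0.9591 - 0.9424 = 0.0167

0.0167


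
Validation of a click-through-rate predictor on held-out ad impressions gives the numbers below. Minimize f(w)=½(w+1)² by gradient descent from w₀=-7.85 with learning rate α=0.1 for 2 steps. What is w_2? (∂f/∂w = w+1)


step 1: grad = -7.85+1 = -6.85; w = -7.85 - 0.1·(-6.85) = -7.165
step 2: grad = -7.165+1 = -6.165; w = -7.165 - 0.1·(-6.165) = -6.5485

-6.5485


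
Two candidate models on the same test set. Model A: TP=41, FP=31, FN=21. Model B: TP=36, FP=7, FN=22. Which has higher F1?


Model A: P=41/72=0.5694, R=41/62=0.6613, F1=2PR/(P+R)=2TP/(2TP+FP+FN)=82/134=0.6119
Model B: P=36/43=0.8372, R=36/58=0.6207, F1=2PR/(P+R)=2TP/(2TP+FP+FN)=72/101=0.7129
0.6119 < 0.7129 → Model B

Model B


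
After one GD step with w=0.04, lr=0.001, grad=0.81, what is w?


w_new = w - α·∇
= 0.04 - 0.001·0.81
= 0.04 - 0.00081
= 0.03919

0.03919


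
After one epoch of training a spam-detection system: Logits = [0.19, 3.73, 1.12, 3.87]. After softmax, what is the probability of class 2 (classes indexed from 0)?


Exponentials: e^0.19=1.2092, e^3.73=41.6791, e^1.12=3.0649, e^3.87=47.9424
Sum = 93.8956
Softmax = [0.0129, 0.4439, 0.0326, 0.5106]
p[2] = 3.0649/93.8956 = 0.0326

0.0326


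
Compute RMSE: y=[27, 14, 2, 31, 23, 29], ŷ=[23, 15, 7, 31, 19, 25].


MSE = 74/6 = 12.3333
RMSE = √(74/6) = 3.5119

3.5119


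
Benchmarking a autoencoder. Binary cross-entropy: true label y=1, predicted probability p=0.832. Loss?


BCE = -[y·ln(p) + (1-y)·ln(1-p)]
= -1·ln(0.832) - 0
= -ln(0.832) = 0.1839

0.1839


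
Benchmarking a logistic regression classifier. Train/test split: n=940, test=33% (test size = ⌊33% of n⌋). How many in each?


Test = ⌊940·33/100⌋ = 310
Train = 940 - 310 = 630

Train: 630, Test: 310


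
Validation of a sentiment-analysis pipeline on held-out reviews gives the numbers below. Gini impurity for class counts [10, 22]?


Probabilities: [10/32, 22/32] ≈ [0.3125, 0.6875]
Σpᵢ² = (100 + 484)/32² = 584/1024
Gini = 1 - Σpᵢ² = 1 - 584/1024 = 0.4297

0.4297


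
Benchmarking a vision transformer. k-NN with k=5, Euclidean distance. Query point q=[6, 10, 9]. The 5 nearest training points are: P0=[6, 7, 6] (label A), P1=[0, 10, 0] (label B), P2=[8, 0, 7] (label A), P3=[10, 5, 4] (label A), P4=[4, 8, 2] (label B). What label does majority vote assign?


d(q,P0) = 4.2426  (label A)
d(q,P1) = 10.8167  (label B)
d(q,P2) = 10.3923  (label A)
d(q,P3) = 8.124  (label A)
d(q,P4) = 7.5498  (label B)
Votes: A=3, B=2
Majority → A

A


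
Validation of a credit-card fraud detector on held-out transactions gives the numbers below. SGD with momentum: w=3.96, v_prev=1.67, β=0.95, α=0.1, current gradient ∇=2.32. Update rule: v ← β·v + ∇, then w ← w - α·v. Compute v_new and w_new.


v_new = 0.95·1.67 + 2.32 = 1.5865 + 2.32 = 3.9065
w_new = 3.96 - 0.1·3.9065 = 3.96 - 0.39065 = 3.56935

v_new=3.9065, w_new=3.56935


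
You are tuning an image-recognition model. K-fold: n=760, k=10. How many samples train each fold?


Fold size = 760/10 = 76
Training per fold = 760 - 76 = 684

684


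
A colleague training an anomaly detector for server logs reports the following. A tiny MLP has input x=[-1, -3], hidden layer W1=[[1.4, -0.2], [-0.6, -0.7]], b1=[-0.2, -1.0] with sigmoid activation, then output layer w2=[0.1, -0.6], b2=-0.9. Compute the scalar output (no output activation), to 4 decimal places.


z1[0] = (1.4)·(-1) + (-0.2)·(-3) - 0.2 = -1.0
z1[1] = (-0.6)·(-1) + (-0.7)·(-3) - 1.0 = 1.7
h = sigmoid(z1) = [0.2689, 0.8455]
output = (0.1)·(0.2689) + (-0.6)·(0.8455) - 0.9 = -1.3804

-1.3804


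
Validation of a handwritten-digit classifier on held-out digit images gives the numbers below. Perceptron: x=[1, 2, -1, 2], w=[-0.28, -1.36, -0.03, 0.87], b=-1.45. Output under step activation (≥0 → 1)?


z = (1)·(-0.28) + (2)·(-1.36) + (-1)·(-0.03) + (2)·(0.87) - 1.45
  = -2.68
step(z) = 0 (z<0)

0


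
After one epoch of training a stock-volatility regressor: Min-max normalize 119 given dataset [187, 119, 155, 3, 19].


min=3, max=187
(119-3)/(187-3) = 116/184 = 0.6304

0.6304


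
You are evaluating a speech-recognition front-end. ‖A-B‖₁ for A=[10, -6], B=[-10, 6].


d = |10+ 10| + |-6-6|
  = 20 + 12
  = 32

32


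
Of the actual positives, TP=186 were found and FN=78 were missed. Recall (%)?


Recall = TP/(TP+FN)
= 186/(186+78)
= 186/264 = 70.45%

70.45%


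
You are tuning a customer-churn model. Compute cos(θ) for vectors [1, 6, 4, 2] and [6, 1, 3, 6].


A·B = 1·6 + 6·1 + 4·3 + 2·6 = 36
‖A‖ = √57 = 7.5498, ‖B‖ = √82 = 9.0554
cos = 36/(√57·√82) = 36/√4674 = 0.5266

0.5266


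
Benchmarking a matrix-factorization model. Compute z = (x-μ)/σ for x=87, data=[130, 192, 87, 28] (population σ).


μ = 109.25, σ = 59.9474
z = (87 - 109.25)/59.9474 = -0.3712

-0.3712


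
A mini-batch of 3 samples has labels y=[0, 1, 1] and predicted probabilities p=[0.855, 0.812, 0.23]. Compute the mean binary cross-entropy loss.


L[0] = -ln(1-0.855) = -ln(0.145) = 1.931
L[1] = -ln(0.812) = 0.2083
L[2] = -ln(0.23) = 1.4697
mean = (1.931 + 0.2083 + 1.4697)/3 = 1.203

1.203


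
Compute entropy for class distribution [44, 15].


Probabilities: [44/59, 15/59] ≈ [0.7458, 0.2542]
H = -((44/59)·log₂(44/59) + (15/59)·log₂(15/59))
  = 0.8179 bits

0.8179 bits


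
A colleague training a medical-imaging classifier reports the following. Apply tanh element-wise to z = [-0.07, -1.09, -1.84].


tanh(-0.07) = -0.0699
tanh(-1.09) = -0.7969
tanh(-1.84) = -0.9508
result = [-0.0699, -0.7969, -0.9508]

[-0.0699, -0.7969, -0.9508]


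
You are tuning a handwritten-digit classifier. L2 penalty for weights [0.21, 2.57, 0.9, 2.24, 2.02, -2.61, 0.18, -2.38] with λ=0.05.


‖w‖₂² = (0.21)² + (2.57)² + (0.9)² + (2.24)² + (2.02)² + (-2.61)² + (0.18)² + (-2.38)²
     = 0.0441 + 6.6049 + 0.81 + 5.0176 + 4.0804 + 6.8121 + 0.0324 + 5.6644
     = 29.0659
λ·‖w‖₂² = 0.05·29.0659 = 1.453295

1.453295


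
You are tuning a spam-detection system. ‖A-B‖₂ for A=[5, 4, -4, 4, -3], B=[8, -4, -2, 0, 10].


d = √((5-8)² + (4+ 4)² + (-4+ 2)² + (4-0)² + (-3-10)²)
  = √(9 + 64 + 4 + 16 + 169)
  = √262 = 16.1864

16.1864


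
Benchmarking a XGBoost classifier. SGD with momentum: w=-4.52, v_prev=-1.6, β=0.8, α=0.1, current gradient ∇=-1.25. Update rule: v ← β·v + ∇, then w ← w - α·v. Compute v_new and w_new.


v_new = 0.8·-1.6 - 1.25 = -1.28 - 1.25 = -2.53
w_new = -4.52 - 0.1·-2.53 = -4.52 + 0.253 = -4.267

v_new=-2.53, w_new=-4.267


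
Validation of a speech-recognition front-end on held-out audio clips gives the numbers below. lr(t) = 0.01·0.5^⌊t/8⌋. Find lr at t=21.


n_drops = ⌊21/8⌋ = 2
lr = 0.01·0.5^2 = 0.01·0.25 = 0.0025

0.0025


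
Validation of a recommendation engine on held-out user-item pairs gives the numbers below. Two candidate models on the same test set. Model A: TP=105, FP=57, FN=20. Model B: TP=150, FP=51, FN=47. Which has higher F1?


Model A: P=105/162=0.6481, R=105/125=0.84, F1=2PR/(P+R)=2TP/(2TP+FP+FN)=210/287=0.7317
Model B: P=150/201=0.7463, R=150/197=0.7614, F1=2PR/(P+R)=2TP/(2TP+FP+FN)=300/398=0.7538
0.7317 < 0.7538 → Model B

Model B


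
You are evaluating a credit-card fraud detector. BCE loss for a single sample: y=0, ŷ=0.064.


BCE = -[y·ln(p) + (1-y)·ln(1-p)]
= -0 - 1·ln(1-0.064)
= -ln(0.936) = 0.0661

0.0661


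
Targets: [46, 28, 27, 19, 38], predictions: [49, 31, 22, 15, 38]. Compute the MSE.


Squared errors: (46-49)²=9, (28-31)²=9, (27-22)²=25, (19-15)²=16, (38-38)²=0
Sum = 59
MSE = 59/5 = 59/5

59/5


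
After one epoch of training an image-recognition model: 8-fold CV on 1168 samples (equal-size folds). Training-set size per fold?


Fold size = 1168/8 = 146
Training per fold = 1168 - 146 = 1022

1022


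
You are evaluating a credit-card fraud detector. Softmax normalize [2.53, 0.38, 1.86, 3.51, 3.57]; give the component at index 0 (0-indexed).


Exponentials: e^2.53=12.5535, e^0.38=1.4623, e^1.86=6.4237, e^3.51=33.4483, e^3.57=35.5166
Sum = 89.4044
Softmax = [0.1404, 0.0164, 0.0719, 0.3741, 0.3973]
p[0] = 12.5535/89.4044 = 0.1404

0.1404


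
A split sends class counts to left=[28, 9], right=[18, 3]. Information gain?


Parent = [46, 12], H_parent = 0.7355
H_left = 0.8004 (n=37), H_right = 0.5917 (n=21)
H_children = (37/58)·0.8004 + (21/58)·0.5917 = 0.7248
IG = 0.7355 - 0.7248 = 0.0107

0.0107


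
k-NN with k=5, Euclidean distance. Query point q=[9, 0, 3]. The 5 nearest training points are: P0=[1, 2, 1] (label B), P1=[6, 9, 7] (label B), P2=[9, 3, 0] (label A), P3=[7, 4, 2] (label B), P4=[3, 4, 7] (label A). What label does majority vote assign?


d(q,P0) = 8.4853  (label B)
d(q,P1) = 10.2956  (label B)
d(q,P2) = 4.2426  (label A)
d(q,P3) = 4.5826  (label B)
d(q,P4) = 8.2462  (label A)
Votes: A=2, B=3
Majority → B

B


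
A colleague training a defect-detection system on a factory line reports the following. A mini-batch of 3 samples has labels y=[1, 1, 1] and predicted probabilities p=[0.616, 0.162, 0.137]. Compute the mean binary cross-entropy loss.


L[0] = -ln(0.616) = 0.4845
L[1] = -ln(0.162) = 1.8202
L[2] = -ln(0.137) = 1.9878
mean = (0.4845 + 1.8202 + 1.9878)/3 = 1.4308

1.4308


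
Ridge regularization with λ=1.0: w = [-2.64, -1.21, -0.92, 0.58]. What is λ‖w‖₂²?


‖w‖₂² = (-2.64)² + (-1.21)² + (-0.92)² + (0.58)²
     = 6.9696 + 1.4641 + 0.8464 + 0.3364
     = 9.6165
λ·‖w‖₂² = 1.0·9.6165 = 9.6165

9.6165


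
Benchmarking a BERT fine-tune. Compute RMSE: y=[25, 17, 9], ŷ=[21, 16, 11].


MSE = 21/3 = 7
RMSE = √(21/3) = 2.6458

2.6458


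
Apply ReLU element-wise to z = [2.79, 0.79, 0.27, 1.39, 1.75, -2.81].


ReLU(2.79) = max(0, 2.79) = 2.79
ReLU(0.79) = max(0, 0.79) = 0.79
ReLU(0.27) = max(0, 0.27) = 0.27
ReLU(1.39) = max(0, 1.39) = 1.39
ReLU(1.75) = max(0, 1.75) = 1.75
ReLU(-2.81) = max(0, -2.81) = 0.0
result = [2.79, 0.79, 0.27, 1.39, 1.75, 0.0]

[2.79, 0.79, 0.27, 1.39, 1.75, 0.0]


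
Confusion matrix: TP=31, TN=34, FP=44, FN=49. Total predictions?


Total = TP + TN + FP + FN
= 31 + 34 + 44 + 49
= 158
(Predicted positive: 75, predicted negative: 83)

158


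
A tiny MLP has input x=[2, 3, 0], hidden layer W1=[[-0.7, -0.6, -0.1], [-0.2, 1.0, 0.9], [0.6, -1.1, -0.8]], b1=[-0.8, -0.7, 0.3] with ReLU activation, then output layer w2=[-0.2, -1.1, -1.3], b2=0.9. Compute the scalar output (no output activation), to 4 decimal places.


z1[0] = (-0.7)·(2) + (-0.6)·(3) + (-0.1)·(0) - 0.8 = -4.0
z1[1] = (-0.2)·(2) + (1.0)·(3) + (0.9)·(0) - 0.7 = 1.9
z1[2] = (0.6)·(2) + (-1.1)·(3) + (-0.8)·(0) + 0.3 = -1.8
h = ReLU(z1) = [0.0, 1.9, 0.0]
output = (-0.2)·(0.0) + (-1.1)·(1.9) + (-1.3)·(0.0) + 0.9 = -1.19

-1.19


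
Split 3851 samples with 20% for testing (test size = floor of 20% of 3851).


Test = ⌊3851·20/100⌋ = 770
Train = 3851 - 770 = 3081

Train: 3081, Test: 770


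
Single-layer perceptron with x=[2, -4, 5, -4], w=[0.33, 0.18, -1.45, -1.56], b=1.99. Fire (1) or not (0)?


z = (2)·(0.33) + (-4)·(0.18) + (5)·(-1.45) + (-4)·(-1.56) + 1.99
  = 0.92
step(z) = 1 (z≥0)

1


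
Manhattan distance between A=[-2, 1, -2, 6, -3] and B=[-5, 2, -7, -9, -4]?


d = |-2+ 5| + |1-2| + |-2+ 7| + |6+ 9| + |-3+ 4|
  = 3 + 1 + 5 + 15 + 1
  = 25

25


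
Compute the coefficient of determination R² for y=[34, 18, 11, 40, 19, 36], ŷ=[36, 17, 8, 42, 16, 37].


ȳ = 26.3333
SS_res = Σ(y-ŷ)² = 28
SS_tot = Σ(y-ȳ)² = 697.33
R² = 1 - SS_res/SS_tot = 1 - 0.0402 = 0.9598

0.9598


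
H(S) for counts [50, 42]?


Probabilities: [50/92, 42/92] ≈ [0.5435, 0.4565]
H = -((50/92)·log₂(50/92) + (42/92)·log₂(42/92))
  = 0.9945 bits

0.9945 bits


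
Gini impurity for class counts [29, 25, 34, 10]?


Probabilities: [29/98, 25/98, 34/98, 10/98] ≈ [0.2959, 0.2551, 0.3469, 0.102]
Σpᵢ² = (841 + 625 + 1156 + 100)/98² = 2722/9604
Gini = 1 - Σpᵢ² = 1 - 2722/9604 = 0.7166

0.7166


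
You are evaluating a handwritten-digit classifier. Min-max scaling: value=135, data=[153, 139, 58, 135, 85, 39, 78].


min=39, max=153
(135-39)/(153-39) = 96/114 = 0.8421

0.8421


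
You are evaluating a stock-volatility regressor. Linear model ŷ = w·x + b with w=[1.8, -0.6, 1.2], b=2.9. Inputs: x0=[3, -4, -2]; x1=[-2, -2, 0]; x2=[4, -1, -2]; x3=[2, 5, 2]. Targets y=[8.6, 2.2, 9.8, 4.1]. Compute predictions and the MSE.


ŷ0 = (1.8)·(3) + (-0.6)·(-4) + (1.2)·(-2) + 2.9 = 8.3
ŷ1 = (1.8)·(-2) + (-0.6)·(-2) + (1.2)·(0) + 2.9 = 0.5
ŷ2 = (1.8)·(4) + (-0.6)·(-1) + (1.2)·(-2) + 2.9 = 8.3
ŷ3 = (1.8)·(2) + (-0.6)·(5) + (1.2)·(2) + 2.9 = 5.9
errors² = [0.09, 2.89, 2.25, 3.24]
MSE = 8.4700/4 = 2.1175

2.1175


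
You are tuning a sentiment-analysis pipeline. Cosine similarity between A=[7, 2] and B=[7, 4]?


A·B = 7·7 + 2·4 = 57
‖A‖ = √53 = 7.2801, ‖B‖ = √65 = 8.0623
cos = 57/(√53·√65) = 57/√3445 = 0.9711

0.9711


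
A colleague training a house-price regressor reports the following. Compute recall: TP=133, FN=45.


Recall = TP/(TP+FN)
= 133/(133+45)
= 133/178 = 74.72%

74.72%


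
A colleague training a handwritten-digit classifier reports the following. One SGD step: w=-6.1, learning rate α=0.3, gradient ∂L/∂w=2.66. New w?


w_new = w - α·∇
= -6.1 - 0.3·2.66
= -6.1 - 0.798
= -6.898

-6.898


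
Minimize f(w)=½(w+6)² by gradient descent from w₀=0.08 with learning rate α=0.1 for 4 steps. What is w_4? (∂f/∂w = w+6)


step 1: grad = 0.08+6 = 6.08; w = 0.08 - 0.1·(6.08) = -0.528
step 2: grad = -0.528+6 = 5.472; w = -0.528 - 0.1·(5.472) = -1.0752
step 3: grad = -1.0752+6 = 4.9248; w = -1.0752 - 0.1·(4.9248) = -1.56768
step 4: grad = -1.56768+6 = 4.43232; w = -1.56768 - 0.1·(4.43232) = -2.010912

-2.010912


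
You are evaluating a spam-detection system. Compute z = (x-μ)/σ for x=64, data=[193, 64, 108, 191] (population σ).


μ = 139, σ = 55.2404
z = (64 - 139)/55.2404 = -1.3577

-1.3577


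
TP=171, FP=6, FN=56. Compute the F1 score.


Precision = 171/177 = 0.9661
Recall = 171/227 = 0.7533
F1 = 2·P·R/(P+R) = 2·TP/(2·TP+FP+FN) = 342/(342+6+56) = 342/404 = 0.8465

0.8465


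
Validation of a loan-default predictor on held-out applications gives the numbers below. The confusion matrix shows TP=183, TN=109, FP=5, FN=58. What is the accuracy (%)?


Accuracy = (TP+TN)/(TP+TN+FP+FN)
= (183+109)/(355)
= 292/355 = 82.25%

82.25%


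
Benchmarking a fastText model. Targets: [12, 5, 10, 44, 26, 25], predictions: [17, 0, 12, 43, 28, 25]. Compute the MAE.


Absolute errors: |12-17|=5, |5-0|=5, |10-12|=2, |44-43|=1, |26-28|=2, |25-25|=0
Sum = 15
MAE = 15/6 = 5/2

5/2


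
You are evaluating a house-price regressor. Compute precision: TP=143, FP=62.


Precision = TP/(TP+FP)
= 143/(143+62)
= 143/205 = 69.76%

69.76%


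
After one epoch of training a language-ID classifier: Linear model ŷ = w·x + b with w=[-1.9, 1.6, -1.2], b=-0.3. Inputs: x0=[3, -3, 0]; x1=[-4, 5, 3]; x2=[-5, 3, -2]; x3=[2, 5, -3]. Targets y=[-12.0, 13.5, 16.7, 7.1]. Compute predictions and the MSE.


ŷ0 = (-1.9)·(3) + (1.6)·(-3) + (-1.2)·(0) - 0.3 = -10.8
ŷ1 = (-1.9)·(-4) + (1.6)·(5) + (-1.2)·(3) - 0.3 = 11.7
ŷ2 = (-1.9)·(-5) + (1.6)·(3) + (-1.2)·(-2) - 0.3 = 16.4
ŷ3 = (-1.9)·(2) + (1.6)·(5) + (-1.2)·(-3) - 0.3 = 7.5
errors² = [1.44, 3.24, 0.09, 0.16]
MSE = 4.9300/4 = 1.2325

1.2325


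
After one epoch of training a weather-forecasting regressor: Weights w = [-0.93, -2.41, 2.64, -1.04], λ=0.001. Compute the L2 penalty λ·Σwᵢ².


‖w‖₂² = (-0.93)² + (-2.41)² + (2.64)² + (-1.04)²
     = 0.8649 + 5.8081 + 6.9696 + 1.0816
     = 14.7242
λ·‖w‖₂² = 0.001·14.7242 = 0.014724

0.014724


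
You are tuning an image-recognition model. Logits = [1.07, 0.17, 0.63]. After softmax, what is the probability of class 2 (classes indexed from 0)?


Exponentials: e^1.07=2.9154, e^0.17=1.1853, e^0.63=1.8776
Sum = 5.9783
Softmax = [0.4877, 0.1983, 0.3141]
p[2] = 1.8776/5.9783 = 0.3141

0.3141


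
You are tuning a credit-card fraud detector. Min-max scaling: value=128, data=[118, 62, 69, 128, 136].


min=62, max=136
(128-62)/(136-62) = 66/74 = 0.8919

0.8919


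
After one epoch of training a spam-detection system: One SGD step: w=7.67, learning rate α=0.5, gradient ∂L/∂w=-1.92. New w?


w_new = w - α·∇
= 7.67 - 0.5·-1.92
= 7.67 + 0.96
= 8.63

8.63


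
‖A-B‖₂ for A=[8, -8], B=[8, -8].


d = √((8-8)² + (-8+ 8)²)
  = √(0 + 0)
  = √0 = 0.0

0.0


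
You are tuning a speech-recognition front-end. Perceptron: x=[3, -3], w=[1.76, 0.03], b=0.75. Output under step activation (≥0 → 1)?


z = (3)·(1.76) + (-3)·(0.03) + 0.75
  = 5.94
step(z) = 1 (z≥0)

1


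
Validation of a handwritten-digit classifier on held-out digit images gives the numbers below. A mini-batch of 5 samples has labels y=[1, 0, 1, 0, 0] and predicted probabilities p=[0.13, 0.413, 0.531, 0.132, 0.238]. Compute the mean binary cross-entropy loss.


L[0] = -ln(0.13) = 2.0402
L[1] = -ln(1-0.413) = -ln(0.587) = 0.5327
L[2] = -ln(0.531) = 0.633
L[3] = -ln(1-0.132) = -ln(0.868) = 0.1416
L[4] = -ln(1-0.238) = -ln(0.762) = 0.2718
mean = (2.0402 + 0.5327 + 0.633 + 0.1416 + 0.2718)/5 = 0.7239

0.7239


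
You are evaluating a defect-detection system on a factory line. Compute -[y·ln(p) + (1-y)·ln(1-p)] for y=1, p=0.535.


BCE = -[y·ln(p) + (1-y)·ln(1-p)]
= -1·ln(0.535) - 0
= -ln(0.535) = 0.6255

0.6255


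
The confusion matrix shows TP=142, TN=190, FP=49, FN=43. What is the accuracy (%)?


Accuracy = (TP+TN)/(TP+TN+FP+FN)
= (142+190)/(424)
= 332/424 = 78.3%

78.3%


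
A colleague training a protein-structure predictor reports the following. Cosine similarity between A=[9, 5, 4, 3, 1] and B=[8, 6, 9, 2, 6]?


A·B = 9·8 + 5·6 + 4·9 + 3·2 + 1·6 = 150
‖A‖ = √132 = 11.4891, ‖B‖ = √221 = 14.8661
cos = 150/(√132·√221) = 150/√29172 = 0.8782

0.8782


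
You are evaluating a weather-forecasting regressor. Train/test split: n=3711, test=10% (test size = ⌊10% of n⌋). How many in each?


Test = ⌊3711·10/100⌋ = 371
Train = 3711 - 371 = 3340

Train: 3340, Test: 371


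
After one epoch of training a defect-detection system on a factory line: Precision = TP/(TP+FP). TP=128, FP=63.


Precision = TP/(TP+FP)
= 128/(128+63)
= 128/191 = 67.02%

67.02%


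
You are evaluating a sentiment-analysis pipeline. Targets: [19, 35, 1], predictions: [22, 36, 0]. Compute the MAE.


Absolute errors: |19-22|=3, |35-36|=1, |1-0|=1
Sum = 5
MAE = 5/3 = 5/3

5/3


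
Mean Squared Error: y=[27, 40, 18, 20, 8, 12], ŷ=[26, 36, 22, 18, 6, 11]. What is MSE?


Squared errors: (27-26)²=1, (40-36)²=16, (18-22)²=16, (20-18)²=4, (8-6)²=4, (12-11)²=1
Sum = 42
MSE = 42/6 = 7

7


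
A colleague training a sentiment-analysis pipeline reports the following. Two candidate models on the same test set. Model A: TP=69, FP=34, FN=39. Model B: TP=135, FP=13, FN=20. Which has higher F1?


Model A: P=69/103=0.6699, R=69/108=0.6389, F1=2PR/(P+R)=2TP/(2TP+FP+FN)=138/211=0.654
Model B: P=135/148=0.9122, R=135/155=0.871, F1=2PR/(P+R)=2TP/(2TP+FP+FN)=270/303=0.8911
0.654 < 0.8911 → Model B

Model B
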